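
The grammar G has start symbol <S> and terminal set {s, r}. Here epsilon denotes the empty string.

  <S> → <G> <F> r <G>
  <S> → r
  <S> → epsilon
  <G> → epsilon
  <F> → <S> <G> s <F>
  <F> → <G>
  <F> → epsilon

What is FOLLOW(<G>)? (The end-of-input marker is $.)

FIRST(<G>) = {epsilon}
FIRST(<S>) = {epsilon, r, s}  (via <G> <F> r <G>)
FIRST(<F>) = {epsilon, r, s}  (via <S> <G> s <F>, <G>)
FOLLOW(<S>) includes $ since <S> is the start symbol.
FOLLOW(<S>): in <F>→<S> <G> s <F>, <S> is followed by <G> s <F> with FIRST {s}. Thus FOLLOW(<S>) = {$, s}.
FOLLOW(<F>): in <S>→<G> <F> r <G>, <F> is followed by r <G> with FIRST {r}; in <F>→<S> <G> s <F>, the suffix after <F> is empty (adds nothing new). Thus FOLLOW(<F>) = {r}.
FOLLOW(<G>): in <S>→<G> <F> r <G> (occurrence 1), <G> is followed by <F> r <G> with FIRST {r, s}; in <S>→<G> <F> r <G> (occurrence 2), the suffix after <G> is empty, so FOLLOW(<G>) ⊇ FOLLOW(<S>) = {$, s}; in <F>→<S> <G> s <F>, <G> is followed by s <F> with FIRST {s}; in <F>→<G>, the suffix after <G> is empty, so FOLLOW(<G>) ⊇ FOLLOW(<F>) = {r}. Thus FOLLOW(<G>) = {$, r, s}.

{$, r, s}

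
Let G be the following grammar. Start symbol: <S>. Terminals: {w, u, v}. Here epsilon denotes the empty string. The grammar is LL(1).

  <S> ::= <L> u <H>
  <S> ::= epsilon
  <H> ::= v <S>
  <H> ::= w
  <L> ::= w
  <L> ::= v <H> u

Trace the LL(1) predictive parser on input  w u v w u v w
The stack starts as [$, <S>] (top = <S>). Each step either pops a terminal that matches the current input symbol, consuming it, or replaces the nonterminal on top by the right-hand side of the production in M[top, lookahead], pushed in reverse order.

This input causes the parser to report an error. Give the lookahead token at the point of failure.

step 1: stack=$ <S>  input=w u v w u v w $  — expand <S> ::= <L> u <H>
step 2: stack=$ <H> u <L>  input=w u v w u v w $  — expand <L> ::= w
step 3: stack=$ <H> u w  input=w u v w u v w $  — match w
step 4: stack=$ <H> u  input=u v w u v w $  — match u
step 5: stack=$ <H>  input=v w u v w $  — expand <H> ::= v <S>
step 6: stack=$ <S> v  input=v w u v w $  — match v
step 7: stack=$ <S>  input=w u v w $  — expand <S> ::= <L> u <H>
step 8: stack=$ <H> u <L>  input=w u v w $  — expand <L> ::= w
step 9: stack=$ <H> u w  input=w u v w $  — match w
step 10: stack=$ <H> u  input=u v w $  — match u
step 11: stack=$ <H>  input=v w $  — expand <H> ::= v <S>
step 12: stack=$ <S> v  input=v w $  — match v
step 13: stack=$ <S>  input=w $  — expand <S> ::= <L> u <H>
step 14: stack=$ <H> u <L>  input=w $  — expand <L> ::= w
step 15: stack=$ <H> u w  input=w $  — match w
step 16: stack=$ <H> u  input=$  — error: top is terminal u but lookahead is $

$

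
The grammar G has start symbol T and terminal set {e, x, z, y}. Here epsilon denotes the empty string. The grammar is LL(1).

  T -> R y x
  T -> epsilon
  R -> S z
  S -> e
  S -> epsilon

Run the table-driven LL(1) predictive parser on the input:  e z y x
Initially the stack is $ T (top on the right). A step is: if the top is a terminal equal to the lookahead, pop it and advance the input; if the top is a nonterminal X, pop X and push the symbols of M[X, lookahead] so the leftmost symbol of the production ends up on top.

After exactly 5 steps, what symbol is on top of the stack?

y

     Stack      Input      Action
  1  $ T        e z y x $  expand T -> R y x
  2  $ x y R    e z y x $  expand R -> S z
  3  $ x y z S  e z y x $  expand S -> e
  4  $ x y z e  e z y x $  match e
  5  $ x y z    z y x $    match z
Stack after step 5: $ x y (top = y).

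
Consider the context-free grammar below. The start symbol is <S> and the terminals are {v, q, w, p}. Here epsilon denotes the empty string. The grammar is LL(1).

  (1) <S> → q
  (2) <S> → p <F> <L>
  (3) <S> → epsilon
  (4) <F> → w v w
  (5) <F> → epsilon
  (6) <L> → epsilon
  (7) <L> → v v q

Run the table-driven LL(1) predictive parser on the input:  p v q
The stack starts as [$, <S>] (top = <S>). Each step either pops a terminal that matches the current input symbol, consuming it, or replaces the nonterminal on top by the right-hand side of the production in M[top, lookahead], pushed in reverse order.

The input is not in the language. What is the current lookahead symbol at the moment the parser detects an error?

q

     Stack        Input    Action
  1  $ <S>        p v q $  expand <S> → p <F> <L>
  2  $ <L> <F> p  p v q $  match p
  3  $ <L> <F>    v q $    expand <F> → epsilon
  4  $ <L>        v q $    expand <L> → v v q
  5  $ q v v      v q $    match v
  6  $ q v        q $      error: top is terminal v but lookahead is q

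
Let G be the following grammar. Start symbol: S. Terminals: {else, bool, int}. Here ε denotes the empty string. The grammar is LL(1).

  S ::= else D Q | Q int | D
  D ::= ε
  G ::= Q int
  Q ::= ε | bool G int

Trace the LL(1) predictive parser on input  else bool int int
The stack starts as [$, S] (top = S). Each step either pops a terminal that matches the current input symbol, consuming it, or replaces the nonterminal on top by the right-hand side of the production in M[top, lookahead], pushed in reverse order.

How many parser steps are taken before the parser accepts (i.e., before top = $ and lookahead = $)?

9

step 1: stack=$ S  input=else bool int int $  — expand S ::= else D Q
step 2: stack=$ Q D else  input=else bool int int $  — match else
step 3: stack=$ Q D  input=bool int int $  — expand D ::= ε
step 4: stack=$ Q  input=bool int int $  — expand Q ::= bool G int
step 5: stack=$ int G bool  input=bool int int $  — match bool
step 6: stack=$ int G  input=int int $  — expand G ::= Q int
step 7: stack=$ int int Q  input=int int $  — expand Q ::= ε
step 8: stack=$ int int  input=int int $  — match int
step 9: stack=$ int  input=int $  — match int
Accept reached after 9 steps.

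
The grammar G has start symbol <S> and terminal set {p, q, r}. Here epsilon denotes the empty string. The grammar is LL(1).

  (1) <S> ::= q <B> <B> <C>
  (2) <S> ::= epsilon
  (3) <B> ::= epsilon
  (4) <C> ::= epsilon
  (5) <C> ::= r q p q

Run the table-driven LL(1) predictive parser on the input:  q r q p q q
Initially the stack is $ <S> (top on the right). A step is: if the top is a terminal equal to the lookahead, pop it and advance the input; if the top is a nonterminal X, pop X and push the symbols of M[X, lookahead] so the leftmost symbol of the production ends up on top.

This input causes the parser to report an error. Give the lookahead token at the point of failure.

      Stack            Input          Action
   1  $ <S>            q r q p q q $  expand <S> ::= q <B> <B> <C>
   2  $ <C> <B> <B> q  q r q p q q $  match q
   3  $ <C> <B> <B>    r q p q q $    expand <B> ::= epsilon
   4  $ <C> <B>        r q p q q $    expand <B> ::= epsilon
   5  $ <C>            r q p q q $    expand <C> ::= r q p q
   6  $ q p q r        r q p q q $    match r
   7  $ q p q          q p q q $      match q
   8  $ q p            p q q $        match p
   9  $ q              q q $          match q
  10  $                q $            error: stack empty but input remains

q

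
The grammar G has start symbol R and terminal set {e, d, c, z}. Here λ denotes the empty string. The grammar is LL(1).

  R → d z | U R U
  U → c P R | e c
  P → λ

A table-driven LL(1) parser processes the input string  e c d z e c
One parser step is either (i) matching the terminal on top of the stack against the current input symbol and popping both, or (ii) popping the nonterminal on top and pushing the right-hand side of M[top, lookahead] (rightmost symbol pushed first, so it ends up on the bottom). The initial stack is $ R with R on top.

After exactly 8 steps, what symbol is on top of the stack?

     Stack      Input          Action
  1  $ R        e c d z e c $  expand R → U R U
  2  $ U R U    e c d z e c $  expand U → e c
  3  $ U R c e  e c d z e c $  match e
  4  $ U R c    c d z e c $    match c
  5  $ U R      d z e c $      expand R → d z
  6  $ U z d    d z e c $      match d
  7  $ U z      z e c $        match z
  8  $ U        e c $          expand U → e c
Stack after step 8: $ c e (top = e).

e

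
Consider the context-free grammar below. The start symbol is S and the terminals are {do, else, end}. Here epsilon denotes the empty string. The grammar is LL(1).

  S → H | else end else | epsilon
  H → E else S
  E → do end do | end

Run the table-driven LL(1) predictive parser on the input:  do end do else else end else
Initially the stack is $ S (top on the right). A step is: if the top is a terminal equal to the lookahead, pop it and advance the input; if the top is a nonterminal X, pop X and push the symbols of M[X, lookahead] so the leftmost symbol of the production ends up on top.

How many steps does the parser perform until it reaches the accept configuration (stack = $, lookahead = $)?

      Stack               Input                           Action
   1  $ S                 do end do else else end else $  expand S → H
   2  $ H                 do end do else else end else $  expand H → E else S
   3  $ S else E          do end do else else end else $  expand E → do end do
   4  $ S else do end do  do end do else else end else $  match do
   5  $ S else do end     end do else else end else $     match end
   6  $ S else do         do else else end else $         match do
   7  $ S else            else else end else $            match else
   8  $ S                 else end else $                 expand S → else end else
   9  $ else end else     else end else $                 match else
  10  $ else end          end else $                      match end
  11  $ else              else $                          match else
Accept reached after 11 steps.

11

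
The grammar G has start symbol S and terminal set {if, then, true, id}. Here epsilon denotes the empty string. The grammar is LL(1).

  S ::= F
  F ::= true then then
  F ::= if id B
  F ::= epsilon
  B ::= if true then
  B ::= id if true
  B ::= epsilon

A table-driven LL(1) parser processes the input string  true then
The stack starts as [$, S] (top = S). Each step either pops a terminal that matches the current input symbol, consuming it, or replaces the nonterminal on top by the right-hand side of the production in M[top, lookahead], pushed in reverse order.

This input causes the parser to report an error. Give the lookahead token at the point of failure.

$

step 1: stack=$ S  input=true then $  — expand S ::= F
step 2: stack=$ F  input=true then $  — expand F ::= true then then
step 3: stack=$ then then true  input=true then $  — match true
step 4: stack=$ then then  input=then $  — match then
step 5: stack=$ then  input=$  — error: top is terminal then but lookahead is $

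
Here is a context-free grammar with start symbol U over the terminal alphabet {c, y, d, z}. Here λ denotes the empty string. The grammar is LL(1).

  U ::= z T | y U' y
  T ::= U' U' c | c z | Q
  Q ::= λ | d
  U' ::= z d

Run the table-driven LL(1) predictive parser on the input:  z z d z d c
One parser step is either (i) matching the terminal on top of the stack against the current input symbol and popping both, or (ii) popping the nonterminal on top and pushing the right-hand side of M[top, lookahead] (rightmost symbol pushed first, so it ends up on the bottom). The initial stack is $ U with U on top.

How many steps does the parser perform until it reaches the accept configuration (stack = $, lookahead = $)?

      Stack       Input          Action
   1  $ U         z z d z d c $  expand U ::= z T
   2  $ T z       z z d z d c $  match z
   3  $ T         z d z d c $    expand T ::= U' U' c
   4  $ c U' U'   z d z d c $    expand U' ::= z d
   5  $ c U' d z  z d z d c $    match z
   6  $ c U' d    d z d c $      match d
   7  $ c U'      z d c $        expand U' ::= z d
   8  $ c d z     z d c $        match z
   9  $ c d       d c $          match d
  10  $ c         c $            match c
Accept reached after 10 steps.

10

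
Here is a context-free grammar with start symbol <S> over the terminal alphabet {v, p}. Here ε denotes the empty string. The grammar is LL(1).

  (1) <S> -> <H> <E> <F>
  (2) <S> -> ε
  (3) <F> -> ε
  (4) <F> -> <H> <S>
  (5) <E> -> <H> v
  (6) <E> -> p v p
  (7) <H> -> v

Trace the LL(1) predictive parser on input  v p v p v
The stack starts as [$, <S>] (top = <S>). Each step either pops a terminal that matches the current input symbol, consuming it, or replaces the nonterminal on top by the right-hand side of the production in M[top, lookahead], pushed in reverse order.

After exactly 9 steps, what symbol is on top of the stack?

v

step 1: stack=$ <S>  input=v p v p v $  — expand <S> -> <H> <E> <F>
step 2: stack=$ <F> <E> <H>  input=v p v p v $  — expand <H> -> v
step 3: stack=$ <F> <E> v  input=v p v p v $  — match v
step 4: stack=$ <F> <E>  input=p v p v $  — expand <E> -> p v p
step 5: stack=$ <F> p v p  input=p v p v $  — match p
step 6: stack=$ <F> p v  input=v p v $  — match v
step 7: stack=$ <F> p  input=p v $  — match p
step 8: stack=$ <F>  input=v $  — expand <F> -> <H> <S>
step 9: stack=$ <S> <H>  input=v $  — expand <H> -> v
Stack after step 9: $ <S> v (top = v).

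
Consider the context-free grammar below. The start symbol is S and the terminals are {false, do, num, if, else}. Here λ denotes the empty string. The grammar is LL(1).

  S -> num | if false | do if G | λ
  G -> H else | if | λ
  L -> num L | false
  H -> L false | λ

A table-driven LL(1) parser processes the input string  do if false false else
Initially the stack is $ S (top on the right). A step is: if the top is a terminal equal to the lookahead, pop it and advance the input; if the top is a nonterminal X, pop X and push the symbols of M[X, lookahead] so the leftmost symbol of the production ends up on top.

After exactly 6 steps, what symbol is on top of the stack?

step 1: stack=$ S  input=do if false false else $  — expand S -> do if G
step 2: stack=$ G if do  input=do if false false else $  — match do
step 3: stack=$ G if  input=if false false else $  — match if
step 4: stack=$ G  input=false false else $  — expand G -> H else
step 5: stack=$ else H  input=false false else $  — expand H -> L false
step 6: stack=$ else false L  input=false false else $  — expand L -> false
Stack after step 6: $ else false false (top = false).

false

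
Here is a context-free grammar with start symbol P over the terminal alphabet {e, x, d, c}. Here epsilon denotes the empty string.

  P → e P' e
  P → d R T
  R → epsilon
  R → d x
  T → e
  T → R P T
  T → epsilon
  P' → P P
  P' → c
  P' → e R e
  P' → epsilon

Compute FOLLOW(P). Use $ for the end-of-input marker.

FIRST(P) = {d, e}
FIRST(R) = {epsilon, d}
FIRST(T) = {epsilon, d, e}  (via R P T)
FIRST(P') = {epsilon, c, d, e}  (via P P)
FOLLOW(P) includes $ since P is the start symbol.
FOLLOW(P'): in P→e P' e, P' is followed by e with FIRST {e}. Thus FOLLOW(P') = {e}.
FOLLOW(P): in T→R P T, P is followed by T with FIRST {epsilon, d, e}; in T→R P T, the suffix after P is nullable, so FOLLOW(P) ⊇ FOLLOW(T) = {$, d, e}; in P'→P P (occurrence 1), P is followed by P with FIRST {d, e}; in P'→P P (occurrence 2), the suffix after P is empty, so FOLLOW(P) ⊇ FOLLOW(P') = {e}. Thus FOLLOW(P) = {$, d, e}.
FOLLOW(R): in P→d R T, R is followed by T with FIRST {epsilon, d, e}; in P→d R T, the suffix after R is nullable, so FOLLOW(R) ⊇ FOLLOW(P) = {$, d, e}; in T→R P T, R is followed by P T with FIRST {d, e}; in P'→e R e, R is followed by e with FIRST {e}. Thus FOLLOW(R) = {$, d, e}.
FOLLOW(T): in P→d R T, the suffix after T is empty, so FOLLOW(T) ⊇ FOLLOW(P) = {$, d, e}; in T→R P T, the suffix after T is empty (adds nothing new). Thus FOLLOW(T) = {$, d, e}.

{$, d, e}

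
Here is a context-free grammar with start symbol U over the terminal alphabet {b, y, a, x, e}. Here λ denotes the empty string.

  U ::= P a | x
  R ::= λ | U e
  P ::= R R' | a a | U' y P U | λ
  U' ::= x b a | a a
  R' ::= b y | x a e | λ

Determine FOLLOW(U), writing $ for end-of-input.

{$, a, b, e, x}

FIRST(U') = {a, x}
FIRST(R') = {λ, b, x}
FIRST(U) = {a, b, x}  (via P a)
FIRST(R) = {λ, a, b, x}  (via U e)
FIRST(P) = {λ, a, b, x}  (via R R', U' y P U)
FOLLOW(U) includes $ since U is the start symbol.
FOLLOW(P): in U::=P a, P is followed by a with FIRST {a}; in P::=U' y P U, P is followed by U with FIRST {a, b, x}. Thus FOLLOW(P) = {a, b, x}.
FOLLOW(U): in R::=U e, U is followed by e with FIRST {e}; in P::=U' y P U, the suffix after U is empty, so FOLLOW(U) ⊇ FOLLOW(P) = {a, b, x}. Thus FOLLOW(U) = {$, a, b, e, x}.
FOLLOW(R): in P::=R R', R is followed by R' with FIRST {λ, b, x}; in P::=R R', the suffix after R is nullable, so FOLLOW(R) ⊇ FOLLOW(P) = {a, b, x}. Thus FOLLOW(R) = {a, b, x}.
FOLLOW(U'): in P::=U' y P U, U' is followed by y P U with FIRST {y}. Thus FOLLOW(U') = {y}.
FOLLOW(R'): in P::=R R', the suffix after R' is empty, so FOLLOW(R') ⊇ FOLLOW(P) = {a, b, x}. Thus FOLLOW(R') = {a, b, x}.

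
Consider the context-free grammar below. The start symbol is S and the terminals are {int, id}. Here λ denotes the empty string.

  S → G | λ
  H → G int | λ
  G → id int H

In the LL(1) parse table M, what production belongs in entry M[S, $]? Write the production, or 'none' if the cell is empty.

S → λ

FIRST(G) = {id}
FIRST(S) = {λ, id}  (via G)
FIRST(H) = {λ, id}  (via G int)
FOLLOW(S) includes $ since S is the start symbol.
FOLLOW(S): S appears on no right-hand side. Thus FOLLOW(S) = {$}.
For S → G: FIRST(G) = {id}, so it goes in M[S, t] for t ∈ {id}.
For S → λ: FIRST(λ) = {λ}, so it goes in M[S, t] for t ∈ {}; since λ ∈ FIRST, also for every t ∈ FOLLOW(S) = {$}.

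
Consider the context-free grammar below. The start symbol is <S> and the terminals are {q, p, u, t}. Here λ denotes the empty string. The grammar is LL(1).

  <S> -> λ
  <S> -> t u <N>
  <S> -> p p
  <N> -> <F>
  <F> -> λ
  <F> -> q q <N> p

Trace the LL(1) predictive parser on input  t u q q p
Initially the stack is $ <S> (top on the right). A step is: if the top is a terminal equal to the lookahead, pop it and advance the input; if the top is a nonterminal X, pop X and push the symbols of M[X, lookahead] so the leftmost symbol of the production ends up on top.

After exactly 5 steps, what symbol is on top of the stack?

q

step 1: stack=$ <S>  input=t u q q p $  — expand <S> -> t u <N>
step 2: stack=$ <N> u t  input=t u q q p $  — match t
step 3: stack=$ <N> u  input=u q q p $  — match u
step 4: stack=$ <N>  input=q q p $  — expand <N> -> <F>
step 5: stack=$ <F>  input=q q p $  — expand <F> -> q q <N> p
Stack after step 5: $ p <N> q q (top = q).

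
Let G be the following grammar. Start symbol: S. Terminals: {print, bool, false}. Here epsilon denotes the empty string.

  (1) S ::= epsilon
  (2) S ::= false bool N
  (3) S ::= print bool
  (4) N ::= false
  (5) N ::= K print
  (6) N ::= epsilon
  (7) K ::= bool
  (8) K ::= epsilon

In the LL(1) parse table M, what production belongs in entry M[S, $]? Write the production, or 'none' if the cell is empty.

S ::= epsilon

FIRST(S): from S::=epsilon we get {epsilon}; from S::=false bool N we get {false}; from S::=print bool we get {print}. So FIRST(S) = {epsilon, false, print}.
FIRST(K): from K::=bool we get {bool}; from K::=epsilon we get {epsilon}. So FIRST(K) = {epsilon, bool}.
FIRST(N): from N::=false we get {false}; from N::=K print we get {bool, print}; from N::=epsilon we get {epsilon}. So FIRST(N) = {epsilon, bool, false, print}.
FOLLOW(S) includes $ since S is the start symbol.
FOLLOW(S): S appears on no right-hand side. Thus FOLLOW(S) = {$}.
For S ::= epsilon: FIRST(epsilon) = {epsilon}, so it goes in M[S, t] for t ∈ {}; since epsilon ∈ FIRST, also for every t ∈ FOLLOW(S) = {$}.
For S ::= false bool N: FIRST(false bool N) = {false}, so it goes in M[S, t] for t ∈ {false}.
For S ::= print bool: FIRST(print bool) = {print}, so it goes in M[S, t] for t ∈ {print}.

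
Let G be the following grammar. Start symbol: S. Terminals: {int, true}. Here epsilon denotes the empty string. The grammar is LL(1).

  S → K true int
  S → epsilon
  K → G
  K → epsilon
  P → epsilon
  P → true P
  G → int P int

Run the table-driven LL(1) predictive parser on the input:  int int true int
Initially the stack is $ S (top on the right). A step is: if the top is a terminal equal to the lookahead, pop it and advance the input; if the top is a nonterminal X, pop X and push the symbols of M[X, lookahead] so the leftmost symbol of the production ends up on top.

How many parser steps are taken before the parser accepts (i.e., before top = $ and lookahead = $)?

8

step 1: stack=$ S  input=int int true int $  — expand S → K true int
step 2: stack=$ int true K  input=int int true int $  — expand K → G
step 3: stack=$ int true G  input=int int true int $  — expand G → int P int
step 4: stack=$ int true int P int  input=int int true int $  — match int
step 5: stack=$ int true int P  input=int true int $  — expand P → epsilon
step 6: stack=$ int true int  input=int true int $  — match int
step 7: stack=$ int true  input=true int $  — match true
step 8: stack=$ int  input=int $  — match int
Accept reached after 8 steps.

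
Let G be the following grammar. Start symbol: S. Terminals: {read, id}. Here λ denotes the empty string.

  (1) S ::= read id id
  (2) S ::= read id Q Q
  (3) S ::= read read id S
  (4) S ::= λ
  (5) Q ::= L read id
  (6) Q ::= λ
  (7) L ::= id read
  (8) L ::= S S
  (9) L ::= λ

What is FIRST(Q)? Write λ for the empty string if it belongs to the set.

FIRST(S) = {λ, read}
FIRST(L) = {λ, id, read}  (via S S)
FIRST(Q) = {λ, id, read}  (via L read id)

{λ, id, read}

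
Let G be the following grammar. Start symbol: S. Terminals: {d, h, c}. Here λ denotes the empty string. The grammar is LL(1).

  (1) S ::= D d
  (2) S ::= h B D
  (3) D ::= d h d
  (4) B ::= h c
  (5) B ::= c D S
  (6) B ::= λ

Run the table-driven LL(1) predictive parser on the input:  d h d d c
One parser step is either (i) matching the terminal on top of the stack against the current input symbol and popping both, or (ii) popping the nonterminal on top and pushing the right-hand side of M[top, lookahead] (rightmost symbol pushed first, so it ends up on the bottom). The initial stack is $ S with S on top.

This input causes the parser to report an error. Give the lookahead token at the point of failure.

step 1: stack=$ S  input=d h d d c $  — expand S ::= D d
step 2: stack=$ d D  input=d h d d c $  — expand D ::= d h d
step 3: stack=$ d d h d  input=d h d d c $  — match d
step 4: stack=$ d d h  input=h d d c $  — match h
step 5: stack=$ d d  input=d d c $  — match d
step 6: stack=$ d  input=d c $  — match d
step 7: stack=$  input=c $  — error: stack empty but input remains

c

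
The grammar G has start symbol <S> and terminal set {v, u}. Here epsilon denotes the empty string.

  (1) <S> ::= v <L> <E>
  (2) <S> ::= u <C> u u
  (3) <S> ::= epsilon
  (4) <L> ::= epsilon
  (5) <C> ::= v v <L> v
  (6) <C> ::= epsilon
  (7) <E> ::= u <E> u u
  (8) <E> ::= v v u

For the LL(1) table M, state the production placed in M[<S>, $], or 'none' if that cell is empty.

FIRST(<S>): from <S>::=v <L> <E> we get {v}; from <S>::=u <C> u u we get {u}; from <S>::=epsilon we get {epsilon}. So FIRST(<S>) = {epsilon, u, v}.
FIRST(<L>): from <L>::=epsilon we get {epsilon}. So FIRST(<L>) = {epsilon}.
FIRST(<C>): from <C>::=v v <L> v we get {v}; from <C>::=epsilon we get {epsilon}. So FIRST(<C>) = {epsilon, v}.
FIRST(<E>): from <E>::=u <E> u u we get {u}; from <E>::=v v u we get {v}. So FIRST(<E>) = {u, v}.
FOLLOW(<S>) includes $ since <S> is the start symbol.
FOLLOW(<S>): <S> appears on no right-hand side. Thus FOLLOW(<S>) = {$}.
For <S> ::= v <L> <E>: FIRST(v <L> <E>) = {v}, so it goes in M[<S>, t] for t ∈ {v}.
For <S> ::= u <C> u u: FIRST(u <C> u u) = {u}, so it goes in M[<S>, t] for t ∈ {u}.
For <S> ::= epsilon: FIRST(epsilon) = {epsilon}, so it goes in M[<S>, t] for t ∈ {}; since epsilon ∈ FIRST, also for every t ∈ FOLLOW(<S>) = {$}.

<S> ::= epsilon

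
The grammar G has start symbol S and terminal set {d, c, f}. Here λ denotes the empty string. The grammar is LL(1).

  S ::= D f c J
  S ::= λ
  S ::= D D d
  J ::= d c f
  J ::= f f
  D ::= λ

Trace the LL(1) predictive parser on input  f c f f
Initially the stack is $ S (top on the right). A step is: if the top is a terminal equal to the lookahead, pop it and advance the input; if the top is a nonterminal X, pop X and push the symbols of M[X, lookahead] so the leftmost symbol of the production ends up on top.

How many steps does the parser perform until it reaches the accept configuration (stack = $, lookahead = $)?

7

step 1: stack=$ S  input=f c f f $  — expand S ::= D f c J
step 2: stack=$ J c f D  input=f c f f $  — expand D ::= λ
step 3: stack=$ J c f  input=f c f f $  — match f
step 4: stack=$ J c  input=c f f $  — match c
step 5: stack=$ J  input=f f $  — expand J ::= f f
step 6: stack=$ f f  input=f f $  — match f
step 7: stack=$ f  input=f $  — match f
Accept reached after 7 steps.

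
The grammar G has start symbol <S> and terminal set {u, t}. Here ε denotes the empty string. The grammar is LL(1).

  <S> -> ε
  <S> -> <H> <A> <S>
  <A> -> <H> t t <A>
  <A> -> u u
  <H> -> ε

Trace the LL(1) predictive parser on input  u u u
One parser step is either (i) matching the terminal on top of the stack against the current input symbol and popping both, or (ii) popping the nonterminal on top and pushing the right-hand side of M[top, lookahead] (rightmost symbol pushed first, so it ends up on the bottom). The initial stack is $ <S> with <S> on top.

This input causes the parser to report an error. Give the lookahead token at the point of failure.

step 1: stack=$ <S>  input=u u u $  — expand <S> -> <H> <A> <S>
step 2: stack=$ <S> <A> <H>  input=u u u $  — expand <H> -> ε
step 3: stack=$ <S> <A>  input=u u u $  — expand <A> -> u u
step 4: stack=$ <S> u u  input=u u u $  — match u
step 5: stack=$ <S> u  input=u u $  — match u
step 6: stack=$ <S>  input=u $  — expand <S> -> <H> <A> <S>
step 7: stack=$ <S> <A> <H>  input=u $  — expand <H> -> ε
step 8: stack=$ <S> <A>  input=u $  — expand <A> -> u u
step 9: stack=$ <S> u u  input=u $  — match u
step 10: stack=$ <S> u  input=$  — error: top is terminal u but lookahead is $

$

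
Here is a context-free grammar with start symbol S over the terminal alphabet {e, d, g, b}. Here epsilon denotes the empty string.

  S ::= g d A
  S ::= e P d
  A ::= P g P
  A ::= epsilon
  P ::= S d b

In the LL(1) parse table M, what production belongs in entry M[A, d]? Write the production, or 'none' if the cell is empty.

FIRST(S) = {e, g}
FIRST(P) = {e, g}  (via S d b)
FIRST(A) = {epsilon, e, g}  (via P g P)
FOLLOW(S) includes $ since S is the start symbol.
FOLLOW(S): in P::=S d b, S is followed by d b with FIRST {d}. Thus FOLLOW(S) = {$, d}.
FOLLOW(A): in S::=g d A, the suffix after A is empty, so FOLLOW(A) ⊇ FOLLOW(S) = {$, d}. Thus FOLLOW(A) = {$, d}.
For A ::= P g P: FIRST(P g P) = {e, g}, so it goes in M[A, t] for t ∈ {e, g}.
For A ::= epsilon: FIRST(epsilon) = {epsilon}, so it goes in M[A, t] for t ∈ {}; since epsilon ∈ FIRST, also for every t ∈ FOLLOW(A) = {$, d}.

A ::= epsilon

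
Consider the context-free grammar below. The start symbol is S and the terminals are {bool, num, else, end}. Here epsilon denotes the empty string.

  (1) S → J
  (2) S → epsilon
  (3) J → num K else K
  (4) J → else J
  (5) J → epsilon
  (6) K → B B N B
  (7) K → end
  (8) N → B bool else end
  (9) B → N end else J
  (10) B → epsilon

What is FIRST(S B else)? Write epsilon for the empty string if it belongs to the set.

FIRST(J) = {epsilon, else, num}
FIRST(S) = {epsilon, else, num}  (via J)
FIRST(K) = {bool, end}  (via B B N B)
FIRST(N) = {bool}  (via B bool else end)
FIRST(B) = {epsilon, bool}  (via N end else J)
FIRST(S B else): take FIRST of each symbol in turn, carrying on past any symbol whose FIRST contains epsilon; result {bool, else, num}.

{bool, else, num}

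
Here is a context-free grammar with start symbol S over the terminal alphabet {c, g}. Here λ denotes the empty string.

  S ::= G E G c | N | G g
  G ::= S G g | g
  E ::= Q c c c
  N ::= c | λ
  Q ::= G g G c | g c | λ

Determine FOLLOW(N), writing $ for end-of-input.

{$, c, g}

FIRST(N): from N::=c we get {c}; from N::=λ we get {λ}. So FIRST(N) = {λ, c}.
FIRST(S): from S::=G E G c we get {c, g}; from S::=N we get {λ, c}; from S::=G g we get {c, g}. So FIRST(S) = {λ, c, g}.
FIRST(G): from G::=S G g we get {c, g}; from G::=g we get {g}. So FIRST(G) = {c, g}.
FIRST(Q): from Q::=G g G c we get {c, g}; from Q::=g c we get {g}; from Q::=λ we get {λ}. So FIRST(Q) = {λ, c, g}.
FIRST(E): from E::=Q c c c we get {c, g}. So FIRST(E) = {c, g}.
FOLLOW(S) includes $ since S is the start symbol.
FOLLOW(S): in G::=S G g, S is followed by G g with FIRST {c, g}. Thus FOLLOW(S) = {$, c, g}.
FOLLOW(G): in S::=G E G c (occurrence 1), G is followed by E G c with FIRST {c, g}; in S::=G E G c (occurrence 2), G is followed by c with FIRST {c}; in S::=G g, G is followed by g with FIRST {g}; in G::=S G g, G is followed by g with FIRST {g}; in Q::=G g G c (occurrence 1), G is followed by g G c with FIRST {g}; in Q::=G g G c (occurrence 2), G is followed by c with FIRST {c}. Thus FOLLOW(G) = {c, g}.
FOLLOW(E): in S::=G E G c, E is followed by G c with FIRST {c, g}. Thus FOLLOW(E) = {c, g}.
FOLLOW(N): in S::=N, the suffix after N is empty, so FOLLOW(N) ⊇ FOLLOW(S) = {$, c, g}. Thus FOLLOW(N) = {$, c, g}.
FOLLOW(Q): in E::=Q c c c, Q is followed by c c c with FIRST {c}. Thus FOLLOW(Q) = {c}.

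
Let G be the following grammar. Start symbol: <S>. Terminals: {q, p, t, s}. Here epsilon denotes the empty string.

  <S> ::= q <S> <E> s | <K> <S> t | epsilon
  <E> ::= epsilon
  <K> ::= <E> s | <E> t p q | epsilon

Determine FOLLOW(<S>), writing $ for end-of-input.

{$, s, t}

FIRST(<E>) = {epsilon}
FIRST(<K>) = {epsilon, s, t}  (via <E> s, <E> t p q)
FIRST(<S>) = {epsilon, q, s, t}  (via <K> <S> t)
FOLLOW(<S>) includes $ since <S> is the start symbol.
FOLLOW(<S>): in <S>::=q <S> <E> s, <S> is followed by <E> s with FIRST {s}; in <S>::=<K> <S> t, <S> is followed by t with FIRST {t}. Thus FOLLOW(<S>) = {$, s, t}.
FOLLOW(<E>): in <S>::=q <S> <E> s, <E> is followed by s with FIRST {s}; in <K>::=<E> s, <E> is followed by s with FIRST {s}; in <K>::=<E> t p q, <E> is followed by t p q with FIRST {t}. Thus FOLLOW(<E>) = {s, t}.
FOLLOW(<K>): in <S>::=<K> <S> t, <K> is followed by <S> t with FIRST {q, s, t}. Thus FOLLOW(<K>) = {q, s, t}.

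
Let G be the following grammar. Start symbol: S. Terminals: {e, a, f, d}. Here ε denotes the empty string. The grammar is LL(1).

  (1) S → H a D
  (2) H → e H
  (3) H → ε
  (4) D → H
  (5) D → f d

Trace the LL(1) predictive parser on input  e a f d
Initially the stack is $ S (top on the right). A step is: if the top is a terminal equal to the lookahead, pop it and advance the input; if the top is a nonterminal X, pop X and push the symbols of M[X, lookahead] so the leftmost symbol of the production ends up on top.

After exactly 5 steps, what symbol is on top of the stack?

     Stack      Input      Action
  1  $ S        e a f d $  expand S → H a D
  2  $ D a H    e a f d $  expand H → e H
  3  $ D a H e  e a f d $  match e
  4  $ D a H    a f d $    expand H → ε
  5  $ D a      a f d $    match a
Stack after step 5: $ D (top = D).

D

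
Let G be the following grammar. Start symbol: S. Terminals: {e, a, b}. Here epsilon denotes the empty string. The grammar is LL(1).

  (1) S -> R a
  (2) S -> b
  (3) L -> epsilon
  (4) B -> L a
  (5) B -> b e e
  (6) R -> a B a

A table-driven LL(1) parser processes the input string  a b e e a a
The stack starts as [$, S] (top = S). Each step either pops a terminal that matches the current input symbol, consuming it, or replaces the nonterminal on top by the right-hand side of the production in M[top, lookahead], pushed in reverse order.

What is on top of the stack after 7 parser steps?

a

step 1: stack=$ S  input=a b e e a a $  — expand S -> R a
step 2: stack=$ a R  input=a b e e a a $  — expand R -> a B a
step 3: stack=$ a a B a  input=a b e e a a $  — match a
step 4: stack=$ a a B  input=b e e a a $  — expand B -> b e e
step 5: stack=$ a a e e b  input=b e e a a $  — match b
step 6: stack=$ a a e e  input=e e a a $  — match e
step 7: stack=$ a a e  input=e a a $  — match e
Stack after step 7: $ a a (top = a).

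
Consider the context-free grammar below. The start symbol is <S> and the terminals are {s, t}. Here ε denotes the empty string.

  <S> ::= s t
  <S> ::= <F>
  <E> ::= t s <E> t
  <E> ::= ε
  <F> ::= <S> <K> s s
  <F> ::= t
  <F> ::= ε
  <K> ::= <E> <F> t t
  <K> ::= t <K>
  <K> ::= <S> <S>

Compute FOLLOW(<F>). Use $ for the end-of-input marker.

FIRST(<E>): from <E>::=t s <E> t we get {t}; from <E>::=ε we get {ε}. So FIRST(<E>) = {ε, t}.
FIRST(<S>): from <S>::=s t we get {s}; from <S>::=<F> we get {ε, s, t}. So FIRST(<S>) = {ε, s, t}.
FIRST(<F>): from <F>::=<S> <K> s s we get {s, t}; from <F>::=t we get {t}; from <F>::=ε we get {ε}. So FIRST(<F>) = {ε, s, t}.
FIRST(<K>): from <K>::=<E> <F> t t we get {s, t}; from <K>::=t <K> we get {t}; from <K>::=<S> <S> we get {ε, s, t}. So FIRST(<K>) = {ε, s, t}.
FOLLOW(<S>) includes $ since <S> is the start symbol.
FOLLOW(<E>): in <E>::=t s <E> t, <E> is followed by t with FIRST {t}; in <K>::=<E> <F> t t, <E> is followed by <F> t t with FIRST {s, t}. Thus FOLLOW(<E>) = {s, t}.
FOLLOW(<K>): in <F>::=<S> <K> s s, <K> is followed by s s with FIRST {s}; in <K>::=t <K>, the suffix after <K> is empty (adds nothing new). Thus FOLLOW(<K>) = {s}.
FOLLOW(<S>): in <F>::=<S> <K> s s, <S> is followed by <K> s s with FIRST {s, t}; in <K>::=<S> <S> (occurrence 1), <S> is followed by <S> with FIRST {ε, s, t}; in <K>::=<S> <S> (occurrence 1), the suffix after <S> is nullable, so FOLLOW(<S>) ⊇ FOLLOW(<K>) = {s}; in <K>::=<S> <S> (occurrence 2), the suffix after <S> is empty, so FOLLOW(<S>) ⊇ FOLLOW(<K>) = {s}. Thus FOLLOW(<S>) = {$, s, t}.
FOLLOW(<F>): in <S>::=<F>, the suffix after <F> is empty, so FOLLOW(<F>) ⊇ FOLLOW(<S>) = {$, s, t}; in <K>::=<E> <F> t t, <F> is followed by t t with FIRST {t}. Thus FOLLOW(<F>) = {$, s, t}.

{$, s, t}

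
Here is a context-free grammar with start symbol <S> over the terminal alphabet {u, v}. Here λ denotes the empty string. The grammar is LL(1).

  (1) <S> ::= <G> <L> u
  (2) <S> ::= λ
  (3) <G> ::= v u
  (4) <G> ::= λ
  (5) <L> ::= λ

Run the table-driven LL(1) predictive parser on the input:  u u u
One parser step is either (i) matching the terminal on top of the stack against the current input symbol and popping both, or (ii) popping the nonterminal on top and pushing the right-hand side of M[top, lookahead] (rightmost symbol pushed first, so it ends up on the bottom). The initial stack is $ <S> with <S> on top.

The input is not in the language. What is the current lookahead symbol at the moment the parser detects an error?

u

step 1: stack=$ <S>  input=u u u $  — expand <S> ::= <G> <L> u
step 2: stack=$ u <L> <G>  input=u u u $  — expand <G> ::= λ
step 3: stack=$ u <L>  input=u u u $  — expand <L> ::= λ
step 4: stack=$ u  input=u u u $  — match u
step 5: stack=$  input=u u $  — error: stack empty but input remains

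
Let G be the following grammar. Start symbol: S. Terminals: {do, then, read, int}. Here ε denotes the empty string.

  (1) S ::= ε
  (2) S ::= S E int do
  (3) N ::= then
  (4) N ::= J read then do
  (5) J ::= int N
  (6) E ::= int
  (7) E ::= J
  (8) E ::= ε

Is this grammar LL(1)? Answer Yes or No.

No

FIRST(S) = {ε, int}
FIRST(N) = {int, then}
FIRST(J) = {int}
FIRST(E) = {ε, int}
FOLLOW(S) = {$, int}
FOLLOW(N) = {int, read}
FOLLOW(J) = {int, read}
FOLLOW(E) = {int}
Cell M[E, int] receives both E ::= int and E ::= J and E ::= ε — the grammar is not LL(1).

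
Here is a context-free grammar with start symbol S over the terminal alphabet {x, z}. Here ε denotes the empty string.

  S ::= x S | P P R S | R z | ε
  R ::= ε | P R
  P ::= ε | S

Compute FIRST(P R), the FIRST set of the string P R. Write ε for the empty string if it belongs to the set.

FIRST(S) = {ε, x, z}  (via P P R S, R z)
FIRST(P) = {ε, x, z}  (via S)
FIRST(R) = {ε, x, z}  (via P R)
FIRST(P R): take FIRST of each symbol in turn, carrying on past any symbol whose FIRST contains ε; result {ε, x, z}.

{ε, x, z}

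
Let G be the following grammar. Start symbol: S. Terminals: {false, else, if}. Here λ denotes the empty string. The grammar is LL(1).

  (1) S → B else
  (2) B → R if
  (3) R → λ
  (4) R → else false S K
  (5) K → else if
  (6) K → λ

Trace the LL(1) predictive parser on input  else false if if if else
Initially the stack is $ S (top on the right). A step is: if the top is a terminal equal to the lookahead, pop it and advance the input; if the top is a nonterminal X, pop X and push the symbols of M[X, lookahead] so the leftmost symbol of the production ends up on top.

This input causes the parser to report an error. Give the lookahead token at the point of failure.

step 1: stack=$ S  input=else false if if if else $  — expand S → B else
step 2: stack=$ else B  input=else false if if if else $  — expand B → R if
step 3: stack=$ else if R  input=else false if if if else $  — expand R → else false S K
step 4: stack=$ else if K S false else  input=else false if if if else $  — match else
step 5: stack=$ else if K S false  input=false if if if else $  — match false
step 6: stack=$ else if K S  input=if if if else $  — expand S → B else
step 7: stack=$ else if K else B  input=if if if else $  — expand B → R if
step 8: stack=$ else if K else if R  input=if if if else $  — expand R → λ
step 9: stack=$ else if K else if  input=if if if else $  — match if
step 10: stack=$ else if K else  input=if if else $  — error: top is terminal else but lookahead is if

if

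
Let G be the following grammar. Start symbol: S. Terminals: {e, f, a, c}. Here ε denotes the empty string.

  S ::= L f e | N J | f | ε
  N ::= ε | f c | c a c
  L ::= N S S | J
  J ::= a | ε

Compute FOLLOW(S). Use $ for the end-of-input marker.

{$, a, c, f}

FIRST(N) = {ε, c, f}
FIRST(J) = {ε, a}
FIRST(S) = {ε, a, c, f}  (via L f e, N J)
FIRST(L) = {ε, a, c, f}  (via N S S, J)
FOLLOW(S) includes $ since S is the start symbol.
FOLLOW(L): in S::=L f e, L is followed by f e with FIRST {f}. Thus FOLLOW(L) = {f}.
FOLLOW(S): in L::=N S S (occurrence 1), S is followed by S with FIRST {ε, a, c, f}; in L::=N S S (occurrence 1), the suffix after S is nullable, so FOLLOW(S) ⊇ FOLLOW(L) = {f}; in L::=N S S (occurrence 2), the suffix after S is empty, so FOLLOW(S) ⊇ FOLLOW(L) = {f}. Thus FOLLOW(S) = {$, a, c, f}.
FOLLOW(N): in S::=N J, N is followed by J with FIRST {ε, a}; in S::=N J, the suffix after N is nullable, so FOLLOW(N) ⊇ FOLLOW(S) = {$, a, c, f}; in L::=N S S, N is followed by S S with FIRST {ε, a, c, f}; in L::=N S S, the suffix after N is nullable, so FOLLOW(N) ⊇ FOLLOW(L) = {f}. Thus FOLLOW(N) = {$, a, c, f}.
FOLLOW(J): in S::=N J, the suffix after J is empty, so FOLLOW(J) ⊇ FOLLOW(S) = {$, a, c, f}; in L::=J, the suffix after J is empty, so FOLLOW(J) ⊇ FOLLOW(L) = {f}. Thus FOLLOW(J) = {$, a, c, f}.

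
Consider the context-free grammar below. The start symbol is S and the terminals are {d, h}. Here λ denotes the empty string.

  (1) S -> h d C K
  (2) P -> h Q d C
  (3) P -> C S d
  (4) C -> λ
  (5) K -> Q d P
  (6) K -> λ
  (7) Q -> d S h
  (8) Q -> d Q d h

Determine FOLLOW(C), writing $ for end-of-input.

{$, d, h}

FIRST(S): from S->h d C K we get {h}. So FIRST(S) = {h}.
FIRST(C): from C->λ we get {λ}. So FIRST(C) = {λ}.
FIRST(Q): from Q->d S h we get {d}; from Q->d Q d h we get {d}. So FIRST(Q) = {d}.
FIRST(P): from P->h Q d C we get {h}; from P->C S d we get {h}. So FIRST(P) = {h}.
FIRST(K): from K->Q d P we get {d}; from K->λ we get {λ}. So FIRST(K) = {λ, d}.
FOLLOW(S) includes $ since S is the start symbol.
FOLLOW(S): in P->C S d, S is followed by d with FIRST {d}; in Q->d S h, S is followed by h with FIRST {h}. Thus FOLLOW(S) = {$, d, h}.
FOLLOW(K): in S->h d C K, the suffix after K is empty, so FOLLOW(K) ⊇ FOLLOW(S) = {$, d, h}. Thus FOLLOW(K) = {$, d, h}.
FOLLOW(P): in K->Q d P, the suffix after P is empty, so FOLLOW(P) ⊇ FOLLOW(K) = {$, d, h}. Thus FOLLOW(P) = {$, d, h}.
FOLLOW(C): in S->h d C K, C is followed by K with FIRST {λ, d}; in S->h d C K, the suffix after C is nullable, so FOLLOW(C) ⊇ FOLLOW(S) = {$, d, h}; in P->h Q d C, the suffix after C is empty, so FOLLOW(C) ⊇ FOLLOW(P) = {$, d, h}; in P->C S d, C is followed by S d with FIRST {h}. Thus FOLLOW(C) = {$, d, h}.
FOLLOW(Q): in P->h Q d C, Q is followed by d C with FIRST {d}; in K->Q d P, Q is followed by d P with FIRST {d}; in Q->d Q d h, Q is followed by d h with FIRST {d}. Thus FOLLOW(Q) = {d}.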